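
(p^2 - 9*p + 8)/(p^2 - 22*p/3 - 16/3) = 3*(p - 1)/(3*p + 2)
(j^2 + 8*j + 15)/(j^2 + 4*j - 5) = (j + 3)/(j - 1)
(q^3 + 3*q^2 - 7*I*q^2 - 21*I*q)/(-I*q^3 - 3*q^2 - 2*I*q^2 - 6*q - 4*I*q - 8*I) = q*(I*q^2 + q*(7 + 3*I) + 21)/(q^3 + q^2*(2 - 3*I) + 2*q*(2 - 3*I) + 8)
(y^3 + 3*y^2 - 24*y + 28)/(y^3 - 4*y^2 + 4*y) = (y + 7)/y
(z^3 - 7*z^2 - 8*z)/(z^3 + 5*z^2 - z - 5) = z*(z - 8)/(z^2 + 4*z - 5)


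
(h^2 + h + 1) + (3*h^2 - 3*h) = 4*h^2 - 2*h + 1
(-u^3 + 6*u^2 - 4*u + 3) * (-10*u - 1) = 10*u^4 - 59*u^3 + 34*u^2 - 26*u - 3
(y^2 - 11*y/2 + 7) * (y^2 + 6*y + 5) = y^4 + y^3/2 - 21*y^2 + 29*y/2 + 35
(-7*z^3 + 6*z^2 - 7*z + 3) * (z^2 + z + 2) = -7*z^5 - z^4 - 15*z^3 + 8*z^2 - 11*z + 6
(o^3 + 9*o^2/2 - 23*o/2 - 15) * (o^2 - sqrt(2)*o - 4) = o^5 - sqrt(2)*o^4 + 9*o^4/2 - 31*o^3/2 - 9*sqrt(2)*o^3/2 - 33*o^2 + 23*sqrt(2)*o^2/2 + 15*sqrt(2)*o + 46*o + 60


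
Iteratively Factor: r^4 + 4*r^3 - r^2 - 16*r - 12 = (r + 1)*(r^3 + 3*r^2 - 4*r - 12) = (r + 1)*(r + 3)*(r^2 - 4) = (r - 2)*(r + 1)*(r + 3)*(r + 2)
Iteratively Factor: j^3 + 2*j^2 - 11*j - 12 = (j - 3)*(j^2 + 5*j + 4) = (j - 3)*(j + 1)*(j + 4)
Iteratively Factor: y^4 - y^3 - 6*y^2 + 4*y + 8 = (y - 2)*(y^3 + y^2 - 4*y - 4) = (y - 2)^2*(y^2 + 3*y + 2) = (y - 2)^2*(y + 1)*(y + 2)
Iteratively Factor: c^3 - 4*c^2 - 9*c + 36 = (c - 4)*(c^2 - 9) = (c - 4)*(c - 3)*(c + 3)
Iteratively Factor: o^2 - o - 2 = (o + 1)*(o - 2)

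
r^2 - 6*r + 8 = (r - 4)*(r - 2)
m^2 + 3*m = m*(m + 3)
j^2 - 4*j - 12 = (j - 6)*(j + 2)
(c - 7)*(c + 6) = c^2 - c - 42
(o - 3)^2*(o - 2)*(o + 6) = o^4 - 2*o^3 - 27*o^2 + 108*o - 108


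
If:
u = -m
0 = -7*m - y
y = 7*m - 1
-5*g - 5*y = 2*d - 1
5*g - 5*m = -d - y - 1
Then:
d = 51/14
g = -53/70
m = 1/14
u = -1/14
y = -1/2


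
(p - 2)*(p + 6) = p^2 + 4*p - 12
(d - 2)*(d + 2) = d^2 - 4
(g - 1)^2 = g^2 - 2*g + 1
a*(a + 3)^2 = a^3 + 6*a^2 + 9*a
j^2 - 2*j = j*(j - 2)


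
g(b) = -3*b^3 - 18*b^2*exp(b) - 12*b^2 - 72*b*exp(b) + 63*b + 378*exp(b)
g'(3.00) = -3705.40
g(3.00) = 0.00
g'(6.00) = -399799.51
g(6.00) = -283909.01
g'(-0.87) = 238.92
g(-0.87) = 116.98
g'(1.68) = 393.02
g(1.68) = 1164.32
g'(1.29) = 513.76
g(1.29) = 981.83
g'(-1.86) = 145.72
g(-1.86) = -69.39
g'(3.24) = -6055.45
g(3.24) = -1153.42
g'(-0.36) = 309.46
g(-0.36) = 256.08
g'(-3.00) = 77.30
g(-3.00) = -194.49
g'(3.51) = -9994.07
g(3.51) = -3283.59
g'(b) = -18*b^2*exp(b) - 9*b^2 - 108*b*exp(b) - 24*b + 306*exp(b) + 63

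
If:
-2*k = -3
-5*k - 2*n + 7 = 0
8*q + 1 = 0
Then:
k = 3/2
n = -1/4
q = -1/8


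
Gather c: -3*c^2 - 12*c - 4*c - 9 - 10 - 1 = -3*c^2 - 16*c - 20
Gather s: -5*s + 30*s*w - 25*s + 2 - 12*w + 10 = s*(30*w - 30) - 12*w + 12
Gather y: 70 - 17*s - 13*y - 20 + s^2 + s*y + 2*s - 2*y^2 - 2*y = s^2 - 15*s - 2*y^2 + y*(s - 15) + 50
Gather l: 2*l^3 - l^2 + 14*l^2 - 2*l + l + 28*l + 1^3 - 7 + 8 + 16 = 2*l^3 + 13*l^2 + 27*l + 18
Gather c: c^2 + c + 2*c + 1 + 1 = c^2 + 3*c + 2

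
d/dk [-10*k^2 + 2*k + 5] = 2 - 20*k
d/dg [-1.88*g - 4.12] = -1.88000000000000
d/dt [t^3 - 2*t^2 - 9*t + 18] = 3*t^2 - 4*t - 9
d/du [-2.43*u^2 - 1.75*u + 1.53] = -4.86*u - 1.75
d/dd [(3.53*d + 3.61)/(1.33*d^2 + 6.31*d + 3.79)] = (4.6949*d^2 + 22.2743*d - (2.66*d + 6.31)*(3.53*d + 3.61) + 13.3787)/(1.33*d^2 + 6.31*d + 3.79)^2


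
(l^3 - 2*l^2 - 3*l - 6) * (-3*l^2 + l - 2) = -3*l^5 + 7*l^4 + 5*l^3 + 19*l^2 + 12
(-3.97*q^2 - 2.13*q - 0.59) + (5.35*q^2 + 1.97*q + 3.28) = 1.38*q^2 - 0.16*q + 2.69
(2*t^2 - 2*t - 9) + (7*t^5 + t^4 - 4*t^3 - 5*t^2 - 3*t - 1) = 7*t^5 + t^4 - 4*t^3 - 3*t^2 - 5*t - 10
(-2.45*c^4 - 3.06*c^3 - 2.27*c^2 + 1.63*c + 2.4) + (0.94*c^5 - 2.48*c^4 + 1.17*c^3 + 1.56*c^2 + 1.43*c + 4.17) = 0.94*c^5 - 4.93*c^4 - 1.89*c^3 - 0.71*c^2 + 3.06*c + 6.57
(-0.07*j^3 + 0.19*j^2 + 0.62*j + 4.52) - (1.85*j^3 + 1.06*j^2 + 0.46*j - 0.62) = -1.92*j^3 - 0.87*j^2 + 0.16*j + 5.14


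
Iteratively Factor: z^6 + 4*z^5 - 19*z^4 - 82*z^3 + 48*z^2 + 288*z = (z + 3)*(z^5 + z^4 - 22*z^3 - 16*z^2 + 96*z) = (z + 3)^2*(z^4 - 2*z^3 - 16*z^2 + 32*z) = z*(z + 3)^2*(z^3 - 2*z^2 - 16*z + 32) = z*(z - 2)*(z + 3)^2*(z^2 - 16) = z*(z - 4)*(z - 2)*(z + 3)^2*(z + 4)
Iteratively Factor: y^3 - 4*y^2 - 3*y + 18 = (y - 3)*(y^2 - y - 6) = (y - 3)^2*(y + 2)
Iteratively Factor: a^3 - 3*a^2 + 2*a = (a - 2)*(a^2 - a) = a*(a - 2)*(a - 1)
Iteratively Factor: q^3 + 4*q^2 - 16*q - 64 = (q + 4)*(q^2 - 16) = (q - 4)*(q + 4)*(q + 4)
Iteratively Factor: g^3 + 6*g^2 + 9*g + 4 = (g + 4)*(g^2 + 2*g + 1) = (g + 1)*(g + 4)*(g + 1)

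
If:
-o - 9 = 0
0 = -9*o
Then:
No Solution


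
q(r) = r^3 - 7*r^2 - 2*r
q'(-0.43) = 4.57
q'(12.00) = 262.00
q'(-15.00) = 883.00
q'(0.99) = -12.92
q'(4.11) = -8.86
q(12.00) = 696.00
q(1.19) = -10.61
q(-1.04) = -6.62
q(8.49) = 90.42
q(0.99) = -7.87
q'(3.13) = -16.43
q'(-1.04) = 15.80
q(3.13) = -44.17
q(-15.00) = -4920.00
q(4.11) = -57.04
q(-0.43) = -0.51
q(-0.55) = -1.18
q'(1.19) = -14.41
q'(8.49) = 95.38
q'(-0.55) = 6.61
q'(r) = 3*r^2 - 14*r - 2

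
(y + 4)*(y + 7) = y^2 + 11*y + 28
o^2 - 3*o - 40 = (o - 8)*(o + 5)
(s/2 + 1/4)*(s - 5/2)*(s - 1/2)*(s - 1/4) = s^4/2 - 11*s^3/8 + 3*s^2/16 + 11*s/32 - 5/64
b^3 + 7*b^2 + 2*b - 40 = (b - 2)*(b + 4)*(b + 5)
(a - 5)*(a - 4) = a^2 - 9*a + 20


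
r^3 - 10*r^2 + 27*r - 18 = (r - 6)*(r - 3)*(r - 1)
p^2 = p^2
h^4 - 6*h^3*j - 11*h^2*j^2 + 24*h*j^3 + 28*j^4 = (h - 7*j)*(h - 2*j)*(h + j)*(h + 2*j)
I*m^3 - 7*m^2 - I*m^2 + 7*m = m*(m + 7*I)*(I*m - I)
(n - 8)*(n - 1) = n^2 - 9*n + 8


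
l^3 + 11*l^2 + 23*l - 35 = (l - 1)*(l + 5)*(l + 7)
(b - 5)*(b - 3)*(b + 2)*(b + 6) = b^4 - 37*b^2 + 24*b + 180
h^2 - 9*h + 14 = (h - 7)*(h - 2)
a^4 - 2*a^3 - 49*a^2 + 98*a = a*(a - 7)*(a - 2)*(a + 7)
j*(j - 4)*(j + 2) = j^3 - 2*j^2 - 8*j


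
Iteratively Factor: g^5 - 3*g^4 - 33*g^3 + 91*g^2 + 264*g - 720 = (g + 4)*(g^4 - 7*g^3 - 5*g^2 + 111*g - 180) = (g - 3)*(g + 4)*(g^3 - 4*g^2 - 17*g + 60) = (g - 3)^2*(g + 4)*(g^2 - g - 20) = (g - 3)^2*(g + 4)^2*(g - 5)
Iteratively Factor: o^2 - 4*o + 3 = (o - 1)*(o - 3)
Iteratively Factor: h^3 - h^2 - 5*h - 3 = (h - 3)*(h^2 + 2*h + 1) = (h - 3)*(h + 1)*(h + 1)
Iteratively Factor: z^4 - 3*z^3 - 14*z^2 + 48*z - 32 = (z - 2)*(z^3 - z^2 - 16*z + 16) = (z - 2)*(z - 1)*(z^2 - 16) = (z - 4)*(z - 2)*(z - 1)*(z + 4)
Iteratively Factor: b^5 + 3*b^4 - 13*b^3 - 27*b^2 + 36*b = (b + 4)*(b^4 - b^3 - 9*b^2 + 9*b) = (b + 3)*(b + 4)*(b^3 - 4*b^2 + 3*b) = (b - 3)*(b + 3)*(b + 4)*(b^2 - b) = b*(b - 3)*(b + 3)*(b + 4)*(b - 1)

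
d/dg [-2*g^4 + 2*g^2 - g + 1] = -8*g^3 + 4*g - 1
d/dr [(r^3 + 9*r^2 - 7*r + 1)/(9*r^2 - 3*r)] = (3*r^4 - 2*r^3 + 12*r^2 - 6*r + 1)/(3*r^2*(9*r^2 - 6*r + 1))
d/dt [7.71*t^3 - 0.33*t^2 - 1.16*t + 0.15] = 23.13*t^2 - 0.66*t - 1.16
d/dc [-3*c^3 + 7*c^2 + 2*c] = -9*c^2 + 14*c + 2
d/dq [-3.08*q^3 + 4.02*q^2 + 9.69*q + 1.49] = -9.24*q^2 + 8.04*q + 9.69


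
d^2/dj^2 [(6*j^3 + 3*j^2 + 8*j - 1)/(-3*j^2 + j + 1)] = 6*(-35*j^3 - 6*j^2 - 33*j + 3)/(27*j^6 - 27*j^5 - 18*j^4 + 17*j^3 + 6*j^2 - 3*j - 1)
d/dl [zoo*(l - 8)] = zoo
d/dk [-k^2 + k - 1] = 1 - 2*k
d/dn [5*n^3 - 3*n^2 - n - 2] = 15*n^2 - 6*n - 1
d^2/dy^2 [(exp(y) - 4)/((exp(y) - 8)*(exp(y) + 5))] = (exp(4*y) - 13*exp(3*y) + 276*exp(2*y) - 796*exp(y) + 2080)*exp(y)/(exp(6*y) - 9*exp(5*y) - 93*exp(4*y) + 693*exp(3*y) + 3720*exp(2*y) - 14400*exp(y) - 64000)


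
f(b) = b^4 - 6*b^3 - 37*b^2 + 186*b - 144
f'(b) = 4*b^3 - 18*b^2 - 74*b + 186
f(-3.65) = -846.58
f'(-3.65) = 21.79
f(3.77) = -88.15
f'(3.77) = -134.48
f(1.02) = 1.94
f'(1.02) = 96.04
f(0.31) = -90.07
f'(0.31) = 161.45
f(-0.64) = -276.45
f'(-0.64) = 224.94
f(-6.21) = 198.16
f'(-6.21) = -1006.55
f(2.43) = 38.27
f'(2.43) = -42.71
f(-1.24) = -417.73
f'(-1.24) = 242.46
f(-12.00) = 23400.00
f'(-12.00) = -8430.00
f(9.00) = 720.00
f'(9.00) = 978.00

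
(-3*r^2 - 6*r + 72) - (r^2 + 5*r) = -4*r^2 - 11*r + 72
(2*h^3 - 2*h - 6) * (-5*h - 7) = -10*h^4 - 14*h^3 + 10*h^2 + 44*h + 42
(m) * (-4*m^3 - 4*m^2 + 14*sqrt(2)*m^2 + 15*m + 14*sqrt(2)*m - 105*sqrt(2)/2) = -4*m^4 - 4*m^3 + 14*sqrt(2)*m^3 + 15*m^2 + 14*sqrt(2)*m^2 - 105*sqrt(2)*m/2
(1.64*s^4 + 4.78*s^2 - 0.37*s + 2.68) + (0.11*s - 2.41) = 1.64*s^4 + 4.78*s^2 - 0.26*s + 0.27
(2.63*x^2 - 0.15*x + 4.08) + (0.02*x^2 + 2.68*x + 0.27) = 2.65*x^2 + 2.53*x + 4.35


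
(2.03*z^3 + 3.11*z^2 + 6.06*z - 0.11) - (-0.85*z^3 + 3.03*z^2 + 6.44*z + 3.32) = 2.88*z^3 + 0.0800000000000001*z^2 - 0.380000000000001*z - 3.43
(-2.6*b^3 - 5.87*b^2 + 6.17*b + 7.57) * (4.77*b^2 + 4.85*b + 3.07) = -12.402*b^5 - 40.6099*b^4 - 7.0206*b^3 + 48.0125*b^2 + 55.6564*b + 23.2399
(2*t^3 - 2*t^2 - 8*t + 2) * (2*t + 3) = 4*t^4 + 2*t^3 - 22*t^2 - 20*t + 6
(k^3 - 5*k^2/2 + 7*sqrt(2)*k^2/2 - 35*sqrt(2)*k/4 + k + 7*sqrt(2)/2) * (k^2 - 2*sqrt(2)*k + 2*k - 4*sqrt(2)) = k^5 - k^4/2 + 3*sqrt(2)*k^4/2 - 18*k^3 - 3*sqrt(2)*k^3/4 - 6*sqrt(2)*k^2 + 9*k^2 + 3*sqrt(2)*k + 56*k - 28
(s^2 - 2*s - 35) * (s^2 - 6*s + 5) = s^4 - 8*s^3 - 18*s^2 + 200*s - 175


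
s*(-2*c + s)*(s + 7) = -2*c*s^2 - 14*c*s + s^3 + 7*s^2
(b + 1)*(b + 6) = b^2 + 7*b + 6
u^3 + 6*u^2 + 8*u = u*(u + 2)*(u + 4)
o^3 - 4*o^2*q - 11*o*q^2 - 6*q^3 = (o - 6*q)*(o + q)^2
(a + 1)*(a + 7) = a^2 + 8*a + 7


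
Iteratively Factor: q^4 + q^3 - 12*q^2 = (q - 3)*(q^3 + 4*q^2) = q*(q - 3)*(q^2 + 4*q) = q*(q - 3)*(q + 4)*(q)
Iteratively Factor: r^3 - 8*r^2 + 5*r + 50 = (r - 5)*(r^2 - 3*r - 10) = (r - 5)^2*(r + 2)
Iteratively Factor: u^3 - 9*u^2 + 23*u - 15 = (u - 3)*(u^2 - 6*u + 5) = (u - 5)*(u - 3)*(u - 1)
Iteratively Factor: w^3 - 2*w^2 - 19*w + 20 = (w + 4)*(w^2 - 6*w + 5) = (w - 5)*(w + 4)*(w - 1)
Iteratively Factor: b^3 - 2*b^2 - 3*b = (b - 3)*(b^2 + b) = (b - 3)*(b + 1)*(b)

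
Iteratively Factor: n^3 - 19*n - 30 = (n + 2)*(n^2 - 2*n - 15) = (n - 5)*(n + 2)*(n + 3)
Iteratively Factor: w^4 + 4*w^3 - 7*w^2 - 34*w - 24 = (w + 2)*(w^3 + 2*w^2 - 11*w - 12) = (w + 2)*(w + 4)*(w^2 - 2*w - 3) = (w + 1)*(w + 2)*(w + 4)*(w - 3)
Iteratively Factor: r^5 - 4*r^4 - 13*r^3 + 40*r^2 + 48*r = (r + 1)*(r^4 - 5*r^3 - 8*r^2 + 48*r) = r*(r + 1)*(r^3 - 5*r^2 - 8*r + 48) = r*(r + 1)*(r + 3)*(r^2 - 8*r + 16) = r*(r - 4)*(r + 1)*(r + 3)*(r - 4)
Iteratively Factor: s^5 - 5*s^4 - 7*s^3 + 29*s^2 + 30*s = (s)*(s^4 - 5*s^3 - 7*s^2 + 29*s + 30) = s*(s + 1)*(s^3 - 6*s^2 - s + 30) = s*(s + 1)*(s + 2)*(s^2 - 8*s + 15) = s*(s - 5)*(s + 1)*(s + 2)*(s - 3)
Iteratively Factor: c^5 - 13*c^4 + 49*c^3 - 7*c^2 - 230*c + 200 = (c + 2)*(c^4 - 15*c^3 + 79*c^2 - 165*c + 100) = (c - 5)*(c + 2)*(c^3 - 10*c^2 + 29*c - 20) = (c - 5)*(c - 1)*(c + 2)*(c^2 - 9*c + 20) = (c - 5)*(c - 4)*(c - 1)*(c + 2)*(c - 5)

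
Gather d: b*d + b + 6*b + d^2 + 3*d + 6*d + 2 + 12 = 7*b + d^2 + d*(b + 9) + 14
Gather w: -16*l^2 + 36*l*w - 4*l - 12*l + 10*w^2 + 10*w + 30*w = -16*l^2 - 16*l + 10*w^2 + w*(36*l + 40)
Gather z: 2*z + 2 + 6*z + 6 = 8*z + 8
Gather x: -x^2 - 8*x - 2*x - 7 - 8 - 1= -x^2 - 10*x - 16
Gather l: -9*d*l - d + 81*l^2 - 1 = -9*d*l - d + 81*l^2 - 1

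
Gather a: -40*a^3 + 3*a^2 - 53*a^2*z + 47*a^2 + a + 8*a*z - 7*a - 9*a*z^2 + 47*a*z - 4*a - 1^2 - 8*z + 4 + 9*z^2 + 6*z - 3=-40*a^3 + a^2*(50 - 53*z) + a*(-9*z^2 + 55*z - 10) + 9*z^2 - 2*z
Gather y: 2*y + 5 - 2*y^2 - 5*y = -2*y^2 - 3*y + 5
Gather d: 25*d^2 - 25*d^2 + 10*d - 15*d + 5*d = 0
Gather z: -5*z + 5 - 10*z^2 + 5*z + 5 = 10 - 10*z^2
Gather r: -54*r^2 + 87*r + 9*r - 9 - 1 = -54*r^2 + 96*r - 10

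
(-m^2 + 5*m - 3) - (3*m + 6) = -m^2 + 2*m - 9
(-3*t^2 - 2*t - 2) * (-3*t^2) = 9*t^4 + 6*t^3 + 6*t^2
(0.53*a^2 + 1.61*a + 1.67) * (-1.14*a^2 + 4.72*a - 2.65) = -0.6042*a^4 + 0.6662*a^3 + 4.2909*a^2 + 3.6159*a - 4.4255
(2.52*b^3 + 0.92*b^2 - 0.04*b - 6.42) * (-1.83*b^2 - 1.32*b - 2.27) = -4.6116*b^5 - 5.01*b^4 - 6.8616*b^3 + 9.713*b^2 + 8.5652*b + 14.5734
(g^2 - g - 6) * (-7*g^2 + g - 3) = -7*g^4 + 8*g^3 + 38*g^2 - 3*g + 18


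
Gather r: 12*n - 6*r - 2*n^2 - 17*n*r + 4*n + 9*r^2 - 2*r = -2*n^2 + 16*n + 9*r^2 + r*(-17*n - 8)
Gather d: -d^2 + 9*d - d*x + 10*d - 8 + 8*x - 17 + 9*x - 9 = -d^2 + d*(19 - x) + 17*x - 34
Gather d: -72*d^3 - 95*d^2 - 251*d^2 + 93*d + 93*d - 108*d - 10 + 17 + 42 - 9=-72*d^3 - 346*d^2 + 78*d + 40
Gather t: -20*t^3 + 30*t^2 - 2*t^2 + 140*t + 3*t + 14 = -20*t^3 + 28*t^2 + 143*t + 14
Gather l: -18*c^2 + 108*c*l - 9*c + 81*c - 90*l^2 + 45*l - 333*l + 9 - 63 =-18*c^2 + 72*c - 90*l^2 + l*(108*c - 288) - 54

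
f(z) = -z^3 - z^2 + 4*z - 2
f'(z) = -3*z^2 - 2*z + 4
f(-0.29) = -3.22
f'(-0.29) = 4.33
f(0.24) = -1.11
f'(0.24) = 3.35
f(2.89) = -22.93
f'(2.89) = -26.84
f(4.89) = -123.28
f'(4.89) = -77.52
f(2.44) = -12.72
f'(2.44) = -18.74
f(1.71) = -3.08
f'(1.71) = -8.19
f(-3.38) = 11.67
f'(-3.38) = -23.51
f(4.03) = -67.57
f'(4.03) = -52.78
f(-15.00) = 3088.00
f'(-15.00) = -641.00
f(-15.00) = 3088.00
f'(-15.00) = -641.00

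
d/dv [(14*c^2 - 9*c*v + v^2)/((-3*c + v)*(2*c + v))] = 4*c*(17*c^2 - 10*c*v + 2*v^2)/(36*c^4 + 12*c^3*v - 11*c^2*v^2 - 2*c*v^3 + v^4)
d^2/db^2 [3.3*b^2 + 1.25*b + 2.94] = 6.60000000000000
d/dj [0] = 0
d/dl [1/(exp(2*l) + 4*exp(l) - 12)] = 2*(-exp(l) - 2)*exp(l)/(exp(2*l) + 4*exp(l) - 12)^2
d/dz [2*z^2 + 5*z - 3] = 4*z + 5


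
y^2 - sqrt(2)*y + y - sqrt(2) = (y + 1)*(y - sqrt(2))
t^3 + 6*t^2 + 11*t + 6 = (t + 1)*(t + 2)*(t + 3)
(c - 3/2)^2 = c^2 - 3*c + 9/4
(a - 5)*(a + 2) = a^2 - 3*a - 10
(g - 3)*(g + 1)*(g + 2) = g^3 - 7*g - 6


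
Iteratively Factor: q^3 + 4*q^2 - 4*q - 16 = (q - 2)*(q^2 + 6*q + 8) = (q - 2)*(q + 4)*(q + 2)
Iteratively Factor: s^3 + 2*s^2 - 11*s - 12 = (s + 1)*(s^2 + s - 12) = (s + 1)*(s + 4)*(s - 3)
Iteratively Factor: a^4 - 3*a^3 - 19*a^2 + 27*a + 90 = (a - 5)*(a^3 + 2*a^2 - 9*a - 18) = (a - 5)*(a + 3)*(a^2 - a - 6) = (a - 5)*(a + 2)*(a + 3)*(a - 3)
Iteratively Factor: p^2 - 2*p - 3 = (p + 1)*(p - 3)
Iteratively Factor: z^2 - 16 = (z - 4)*(z + 4)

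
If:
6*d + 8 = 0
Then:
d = -4/3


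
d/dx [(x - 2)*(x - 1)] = 2*x - 3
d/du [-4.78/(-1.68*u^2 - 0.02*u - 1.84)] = (-16.0608*u - 0.0956)/(1.68*u^2 + 0.02*u + 1.84)^2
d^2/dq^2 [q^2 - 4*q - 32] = 2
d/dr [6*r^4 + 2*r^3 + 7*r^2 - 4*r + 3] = 24*r^3 + 6*r^2 + 14*r - 4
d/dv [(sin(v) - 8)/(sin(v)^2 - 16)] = (16*sin(v) + cos(v)^2 - 17)*cos(v)/(sin(v)^2 - 16)^2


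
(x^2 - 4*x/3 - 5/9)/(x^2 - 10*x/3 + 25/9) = (3*x + 1)/(3*x - 5)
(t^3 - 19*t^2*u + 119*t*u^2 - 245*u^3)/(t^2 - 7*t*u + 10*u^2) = (t^2 - 14*t*u + 49*u^2)/(t - 2*u)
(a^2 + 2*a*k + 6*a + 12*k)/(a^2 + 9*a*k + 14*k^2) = (a + 6)/(a + 7*k)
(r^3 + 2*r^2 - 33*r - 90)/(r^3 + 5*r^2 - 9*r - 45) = (r - 6)/(r - 3)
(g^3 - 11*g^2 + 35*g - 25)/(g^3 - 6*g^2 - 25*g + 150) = (g^2 - 6*g + 5)/(g^2 - g - 30)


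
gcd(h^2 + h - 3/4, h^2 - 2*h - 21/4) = h + 3/2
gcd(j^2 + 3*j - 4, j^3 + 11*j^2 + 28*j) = j + 4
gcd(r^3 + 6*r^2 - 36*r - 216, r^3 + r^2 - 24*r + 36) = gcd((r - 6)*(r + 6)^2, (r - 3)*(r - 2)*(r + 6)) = r + 6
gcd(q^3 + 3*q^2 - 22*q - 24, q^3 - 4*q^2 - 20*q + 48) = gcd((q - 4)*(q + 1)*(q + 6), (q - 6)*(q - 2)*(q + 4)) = 1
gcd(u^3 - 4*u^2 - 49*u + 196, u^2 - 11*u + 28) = u^2 - 11*u + 28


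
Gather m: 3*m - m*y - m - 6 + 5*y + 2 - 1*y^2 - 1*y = m*(2 - y) - y^2 + 4*y - 4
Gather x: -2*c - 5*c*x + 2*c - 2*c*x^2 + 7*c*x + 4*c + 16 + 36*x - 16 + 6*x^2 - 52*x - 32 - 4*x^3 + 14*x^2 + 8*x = 4*c - 4*x^3 + x^2*(20 - 2*c) + x*(2*c - 8) - 32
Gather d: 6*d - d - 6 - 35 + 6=5*d - 35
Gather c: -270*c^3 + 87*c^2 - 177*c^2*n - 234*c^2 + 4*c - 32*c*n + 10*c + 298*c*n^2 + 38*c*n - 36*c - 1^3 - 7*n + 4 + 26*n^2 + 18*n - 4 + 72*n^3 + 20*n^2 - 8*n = -270*c^3 + c^2*(-177*n - 147) + c*(298*n^2 + 6*n - 22) + 72*n^3 + 46*n^2 + 3*n - 1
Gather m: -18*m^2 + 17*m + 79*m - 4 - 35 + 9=-18*m^2 + 96*m - 30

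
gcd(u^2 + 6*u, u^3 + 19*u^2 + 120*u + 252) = u + 6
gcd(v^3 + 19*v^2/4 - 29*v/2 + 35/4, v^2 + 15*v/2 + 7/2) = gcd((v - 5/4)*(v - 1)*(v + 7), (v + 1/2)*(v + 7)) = v + 7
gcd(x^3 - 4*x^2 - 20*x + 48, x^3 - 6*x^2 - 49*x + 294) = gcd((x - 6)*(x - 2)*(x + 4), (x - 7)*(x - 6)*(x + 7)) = x - 6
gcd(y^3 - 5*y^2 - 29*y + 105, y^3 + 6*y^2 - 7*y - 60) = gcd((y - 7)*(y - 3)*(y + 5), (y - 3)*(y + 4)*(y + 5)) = y^2 + 2*y - 15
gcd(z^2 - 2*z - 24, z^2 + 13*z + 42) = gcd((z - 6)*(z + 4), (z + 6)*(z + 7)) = 1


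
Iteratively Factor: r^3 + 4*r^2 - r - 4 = (r + 1)*(r^2 + 3*r - 4) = (r + 1)*(r + 4)*(r - 1)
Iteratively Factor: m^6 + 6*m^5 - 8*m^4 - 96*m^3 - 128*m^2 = (m - 4)*(m^5 + 10*m^4 + 32*m^3 + 32*m^2) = m*(m - 4)*(m^4 + 10*m^3 + 32*m^2 + 32*m) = m*(m - 4)*(m + 4)*(m^3 + 6*m^2 + 8*m) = m^2*(m - 4)*(m + 4)*(m^2 + 6*m + 8) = m^2*(m - 4)*(m + 2)*(m + 4)*(m + 4)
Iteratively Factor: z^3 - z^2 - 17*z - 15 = (z + 1)*(z^2 - 2*z - 15) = (z - 5)*(z + 1)*(z + 3)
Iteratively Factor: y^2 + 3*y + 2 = (y + 2)*(y + 1)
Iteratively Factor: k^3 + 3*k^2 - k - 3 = (k - 1)*(k^2 + 4*k + 3) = (k - 1)*(k + 1)*(k + 3)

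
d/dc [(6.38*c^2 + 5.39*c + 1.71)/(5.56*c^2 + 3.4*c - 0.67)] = (-8.2764*c^2 - 27.5644*c - 9.4253)/(30.9136*c^4 + 37.808*c^3 + 4.1096*c^2 - 4.556*c + 0.4489)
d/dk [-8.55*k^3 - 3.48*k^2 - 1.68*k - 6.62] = -25.65*k^2 - 6.96*k - 1.68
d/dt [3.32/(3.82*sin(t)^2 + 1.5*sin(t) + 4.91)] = -(25.3648*sin(t) + 4.98)*cos(t)/(3.82*sin(t)^2 + 1.5*sin(t) + 4.91)^2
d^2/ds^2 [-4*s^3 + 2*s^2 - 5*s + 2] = 4 - 24*s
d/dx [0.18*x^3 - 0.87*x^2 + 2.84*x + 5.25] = 0.54*x^2 - 1.74*x + 2.84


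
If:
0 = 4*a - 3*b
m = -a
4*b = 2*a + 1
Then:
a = 3/10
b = 2/5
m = -3/10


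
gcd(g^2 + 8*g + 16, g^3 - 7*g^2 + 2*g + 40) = 1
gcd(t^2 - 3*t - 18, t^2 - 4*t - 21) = t + 3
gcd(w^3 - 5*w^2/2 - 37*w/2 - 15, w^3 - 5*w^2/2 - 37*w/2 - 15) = w^3 - 5*w^2/2 - 37*w/2 - 15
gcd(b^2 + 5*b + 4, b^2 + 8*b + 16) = b + 4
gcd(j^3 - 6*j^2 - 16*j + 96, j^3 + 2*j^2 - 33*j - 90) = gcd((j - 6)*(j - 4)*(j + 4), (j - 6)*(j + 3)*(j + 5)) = j - 6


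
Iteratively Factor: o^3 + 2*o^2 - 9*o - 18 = (o - 3)*(o^2 + 5*o + 6) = (o - 3)*(o + 3)*(o + 2)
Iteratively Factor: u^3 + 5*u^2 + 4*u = (u)*(u^2 + 5*u + 4) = u*(u + 4)*(u + 1)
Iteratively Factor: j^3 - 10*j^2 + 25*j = (j - 5)*(j^2 - 5*j) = (j - 5)^2*(j)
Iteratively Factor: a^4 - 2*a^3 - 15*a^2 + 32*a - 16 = (a - 1)*(a^3 - a^2 - 16*a + 16) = (a - 1)^2*(a^2 - 16) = (a - 4)*(a - 1)^2*(a + 4)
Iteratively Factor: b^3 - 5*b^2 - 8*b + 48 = (b + 3)*(b^2 - 8*b + 16) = (b - 4)*(b + 3)*(b - 4)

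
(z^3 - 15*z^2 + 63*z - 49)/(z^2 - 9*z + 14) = (z^2 - 8*z + 7)/(z - 2)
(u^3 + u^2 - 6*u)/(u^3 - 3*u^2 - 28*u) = (-u^2 - u + 6)/(-u^2 + 3*u + 28)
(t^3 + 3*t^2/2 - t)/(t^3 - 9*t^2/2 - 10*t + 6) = t/(t - 6)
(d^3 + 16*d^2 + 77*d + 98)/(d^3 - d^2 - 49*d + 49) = (d^2 + 9*d + 14)/(d^2 - 8*d + 7)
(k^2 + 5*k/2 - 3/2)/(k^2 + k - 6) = (k - 1/2)/(k - 2)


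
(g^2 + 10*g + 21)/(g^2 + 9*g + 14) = (g + 3)/(g + 2)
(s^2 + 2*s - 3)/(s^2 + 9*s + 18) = (s - 1)/(s + 6)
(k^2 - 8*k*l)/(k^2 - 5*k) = (k - 8*l)/(k - 5)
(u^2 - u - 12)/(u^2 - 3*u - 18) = (u - 4)/(u - 6)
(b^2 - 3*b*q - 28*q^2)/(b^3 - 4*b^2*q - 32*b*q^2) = (-b + 7*q)/(b*(-b + 8*q))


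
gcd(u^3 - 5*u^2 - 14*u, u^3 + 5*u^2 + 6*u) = u^2 + 2*u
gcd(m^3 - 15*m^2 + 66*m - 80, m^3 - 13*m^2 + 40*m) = m^2 - 13*m + 40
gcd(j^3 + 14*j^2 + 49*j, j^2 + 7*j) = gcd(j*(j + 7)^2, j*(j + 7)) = j^2 + 7*j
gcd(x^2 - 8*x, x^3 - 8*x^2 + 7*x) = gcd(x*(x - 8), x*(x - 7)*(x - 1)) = x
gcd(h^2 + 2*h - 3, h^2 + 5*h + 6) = h + 3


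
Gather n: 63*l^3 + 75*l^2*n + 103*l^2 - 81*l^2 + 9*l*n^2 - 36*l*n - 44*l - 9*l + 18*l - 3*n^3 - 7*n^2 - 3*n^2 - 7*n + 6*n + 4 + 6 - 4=63*l^3 + 22*l^2 - 35*l - 3*n^3 + n^2*(9*l - 10) + n*(75*l^2 - 36*l - 1) + 6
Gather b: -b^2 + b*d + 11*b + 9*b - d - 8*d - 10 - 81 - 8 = -b^2 + b*(d + 20) - 9*d - 99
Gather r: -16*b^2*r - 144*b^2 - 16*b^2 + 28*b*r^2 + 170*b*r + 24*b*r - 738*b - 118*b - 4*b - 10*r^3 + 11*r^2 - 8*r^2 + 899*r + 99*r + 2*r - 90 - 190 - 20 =-160*b^2 - 860*b - 10*r^3 + r^2*(28*b + 3) + r*(-16*b^2 + 194*b + 1000) - 300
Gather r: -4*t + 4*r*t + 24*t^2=4*r*t + 24*t^2 - 4*t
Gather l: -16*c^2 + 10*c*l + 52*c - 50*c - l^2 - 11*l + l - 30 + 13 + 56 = -16*c^2 + 2*c - l^2 + l*(10*c - 10) + 39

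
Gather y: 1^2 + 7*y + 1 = 7*y + 2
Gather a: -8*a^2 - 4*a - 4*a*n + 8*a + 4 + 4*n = -8*a^2 + a*(4 - 4*n) + 4*n + 4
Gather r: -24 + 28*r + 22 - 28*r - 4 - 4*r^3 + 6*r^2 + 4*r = -4*r^3 + 6*r^2 + 4*r - 6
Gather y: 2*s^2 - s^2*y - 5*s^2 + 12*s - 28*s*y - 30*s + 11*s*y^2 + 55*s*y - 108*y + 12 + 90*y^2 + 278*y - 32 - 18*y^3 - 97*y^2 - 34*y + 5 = -3*s^2 - 18*s - 18*y^3 + y^2*(11*s - 7) + y*(-s^2 + 27*s + 136) - 15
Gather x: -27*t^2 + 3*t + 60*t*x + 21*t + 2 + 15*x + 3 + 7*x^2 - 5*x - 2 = -27*t^2 + 24*t + 7*x^2 + x*(60*t + 10) + 3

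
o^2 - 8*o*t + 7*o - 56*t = (o + 7)*(o - 8*t)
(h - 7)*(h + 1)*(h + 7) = h^3 + h^2 - 49*h - 49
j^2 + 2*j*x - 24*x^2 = (j - 4*x)*(j + 6*x)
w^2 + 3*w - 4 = (w - 1)*(w + 4)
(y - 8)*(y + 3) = y^2 - 5*y - 24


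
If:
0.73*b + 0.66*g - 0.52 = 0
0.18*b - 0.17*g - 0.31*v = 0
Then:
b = 0.842321943186496*v + 0.363935776039522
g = 0.385343762865377 - 0.931659118979004*v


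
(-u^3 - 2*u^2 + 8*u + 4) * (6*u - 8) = -6*u^4 - 4*u^3 + 64*u^2 - 40*u - 32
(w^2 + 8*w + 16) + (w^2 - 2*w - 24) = 2*w^2 + 6*w - 8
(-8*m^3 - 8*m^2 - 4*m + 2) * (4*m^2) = -32*m^5 - 32*m^4 - 16*m^3 + 8*m^2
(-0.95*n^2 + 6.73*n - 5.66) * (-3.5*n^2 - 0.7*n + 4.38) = 3.325*n^4 - 22.89*n^3 + 10.938*n^2 + 33.4394*n - 24.7908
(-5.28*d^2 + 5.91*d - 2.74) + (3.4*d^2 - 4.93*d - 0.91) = -1.88*d^2 + 0.98*d - 3.65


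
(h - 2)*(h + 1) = h^2 - h - 2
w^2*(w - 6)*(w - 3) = w^4 - 9*w^3 + 18*w^2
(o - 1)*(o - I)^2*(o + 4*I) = o^4 - o^3 + 2*I*o^3 + 7*o^2 - 2*I*o^2 - 7*o - 4*I*o + 4*I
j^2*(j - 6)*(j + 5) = j^4 - j^3 - 30*j^2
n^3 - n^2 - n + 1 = (n - 1)^2*(n + 1)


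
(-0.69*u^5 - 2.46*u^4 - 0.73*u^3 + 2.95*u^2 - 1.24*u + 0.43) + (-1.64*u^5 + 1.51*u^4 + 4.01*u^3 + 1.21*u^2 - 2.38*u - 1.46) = -2.33*u^5 - 0.95*u^4 + 3.28*u^3 + 4.16*u^2 - 3.62*u - 1.03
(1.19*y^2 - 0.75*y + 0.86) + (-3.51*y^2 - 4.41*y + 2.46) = -2.32*y^2 - 5.16*y + 3.32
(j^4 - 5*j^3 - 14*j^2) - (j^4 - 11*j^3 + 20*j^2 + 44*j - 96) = 6*j^3 - 34*j^2 - 44*j + 96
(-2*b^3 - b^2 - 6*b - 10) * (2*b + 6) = -4*b^4 - 14*b^3 - 18*b^2 - 56*b - 60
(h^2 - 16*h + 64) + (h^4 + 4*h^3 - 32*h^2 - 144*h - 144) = h^4 + 4*h^3 - 31*h^2 - 160*h - 80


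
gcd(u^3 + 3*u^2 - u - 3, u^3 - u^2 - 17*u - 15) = u^2 + 4*u + 3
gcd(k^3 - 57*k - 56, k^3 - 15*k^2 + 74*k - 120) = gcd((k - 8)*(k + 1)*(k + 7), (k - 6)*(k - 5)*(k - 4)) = 1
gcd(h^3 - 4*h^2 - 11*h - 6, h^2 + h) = h + 1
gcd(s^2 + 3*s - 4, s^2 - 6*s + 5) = s - 1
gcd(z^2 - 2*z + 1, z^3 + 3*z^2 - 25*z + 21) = z - 1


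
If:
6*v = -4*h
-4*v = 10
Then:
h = 15/4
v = -5/2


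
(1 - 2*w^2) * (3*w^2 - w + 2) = -6*w^4 + 2*w^3 - w^2 - w + 2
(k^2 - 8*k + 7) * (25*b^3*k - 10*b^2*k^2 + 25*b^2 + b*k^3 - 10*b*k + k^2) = 25*b^3*k^3 - 200*b^3*k^2 + 175*b^3*k - 10*b^2*k^4 + 80*b^2*k^3 - 45*b^2*k^2 - 200*b^2*k + 175*b^2 + b*k^5 - 8*b*k^4 - 3*b*k^3 + 80*b*k^2 - 70*b*k + k^4 - 8*k^3 + 7*k^2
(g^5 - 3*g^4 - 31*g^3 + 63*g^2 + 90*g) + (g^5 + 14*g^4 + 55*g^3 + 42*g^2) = 2*g^5 + 11*g^4 + 24*g^3 + 105*g^2 + 90*g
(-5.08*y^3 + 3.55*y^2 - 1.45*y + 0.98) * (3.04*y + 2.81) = -15.4432*y^4 - 3.4828*y^3 + 5.5675*y^2 - 1.0953*y + 2.7538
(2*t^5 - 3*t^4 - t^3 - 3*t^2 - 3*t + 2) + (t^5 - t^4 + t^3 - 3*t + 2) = 3*t^5 - 4*t^4 - 3*t^2 - 6*t + 4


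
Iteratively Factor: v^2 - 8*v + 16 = (v - 4)*(v - 4)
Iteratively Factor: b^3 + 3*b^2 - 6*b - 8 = (b - 2)*(b^2 + 5*b + 4) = (b - 2)*(b + 4)*(b + 1)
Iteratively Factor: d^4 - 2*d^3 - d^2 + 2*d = (d - 2)*(d^3 - d) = (d - 2)*(d - 1)*(d^2 + d) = (d - 2)*(d - 1)*(d + 1)*(d)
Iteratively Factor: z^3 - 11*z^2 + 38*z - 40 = (z - 5)*(z^2 - 6*z + 8) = (z - 5)*(z - 2)*(z - 4)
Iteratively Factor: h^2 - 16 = (h - 4)*(h + 4)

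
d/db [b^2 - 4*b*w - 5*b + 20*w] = 2*b - 4*w - 5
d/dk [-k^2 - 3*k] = -2*k - 3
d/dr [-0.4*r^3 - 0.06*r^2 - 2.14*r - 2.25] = -1.2*r^2 - 0.12*r - 2.14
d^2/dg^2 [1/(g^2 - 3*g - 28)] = 2*(g^2 - 3*g - (2*g - 3)^2 - 28)/(-g^2 + 3*g + 28)^3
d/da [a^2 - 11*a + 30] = 2*a - 11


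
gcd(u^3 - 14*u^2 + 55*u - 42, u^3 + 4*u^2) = 1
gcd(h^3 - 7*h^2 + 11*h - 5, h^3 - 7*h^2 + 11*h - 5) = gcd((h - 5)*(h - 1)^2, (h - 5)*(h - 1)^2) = h^3 - 7*h^2 + 11*h - 5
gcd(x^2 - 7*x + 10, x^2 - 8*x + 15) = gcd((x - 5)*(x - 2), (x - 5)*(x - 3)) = x - 5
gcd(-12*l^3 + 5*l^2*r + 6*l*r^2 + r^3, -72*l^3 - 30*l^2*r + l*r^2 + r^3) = 12*l^2 + 7*l*r + r^2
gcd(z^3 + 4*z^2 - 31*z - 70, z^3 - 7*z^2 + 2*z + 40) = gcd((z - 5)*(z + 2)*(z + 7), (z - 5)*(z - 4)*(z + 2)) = z^2 - 3*z - 10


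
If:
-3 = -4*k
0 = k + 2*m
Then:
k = 3/4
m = -3/8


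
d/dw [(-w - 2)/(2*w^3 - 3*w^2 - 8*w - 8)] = (4*w^3 + 9*w^2 - 12*w - 8)/(4*w^6 - 12*w^5 - 23*w^4 + 16*w^3 + 112*w^2 + 128*w + 64)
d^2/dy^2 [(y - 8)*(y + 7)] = 2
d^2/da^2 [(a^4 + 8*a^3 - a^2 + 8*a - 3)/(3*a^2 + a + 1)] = 2*(9*a^6 + 9*a^5 + 12*a^4 + 67*a^3 - 42*a^2 - 75*a - 3)/(27*a^6 + 27*a^5 + 36*a^4 + 19*a^3 + 12*a^2 + 3*a + 1)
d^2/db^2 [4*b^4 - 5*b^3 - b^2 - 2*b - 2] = 48*b^2 - 30*b - 2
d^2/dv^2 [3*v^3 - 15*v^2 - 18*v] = 18*v - 30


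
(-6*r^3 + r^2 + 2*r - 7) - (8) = -6*r^3 + r^2 + 2*r - 15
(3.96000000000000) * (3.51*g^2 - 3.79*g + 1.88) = 13.8996*g^2 - 15.0084*g + 7.4448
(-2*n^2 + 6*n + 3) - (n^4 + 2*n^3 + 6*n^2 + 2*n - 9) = -n^4 - 2*n^3 - 8*n^2 + 4*n + 12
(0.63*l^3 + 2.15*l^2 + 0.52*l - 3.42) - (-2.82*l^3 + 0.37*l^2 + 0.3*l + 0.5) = 3.45*l^3 + 1.78*l^2 + 0.22*l - 3.92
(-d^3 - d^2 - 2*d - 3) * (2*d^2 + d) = -2*d^5 - 3*d^4 - 5*d^3 - 8*d^2 - 3*d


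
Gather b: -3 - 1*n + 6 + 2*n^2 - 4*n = 2*n^2 - 5*n + 3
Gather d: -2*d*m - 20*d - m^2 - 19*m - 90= d*(-2*m - 20) - m^2 - 19*m - 90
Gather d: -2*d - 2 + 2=-2*d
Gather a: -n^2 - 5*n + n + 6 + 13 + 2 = -n^2 - 4*n + 21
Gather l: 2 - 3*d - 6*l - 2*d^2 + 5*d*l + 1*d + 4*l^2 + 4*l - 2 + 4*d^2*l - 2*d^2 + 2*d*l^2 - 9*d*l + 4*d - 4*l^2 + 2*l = -4*d^2 + 2*d*l^2 + 2*d + l*(4*d^2 - 4*d)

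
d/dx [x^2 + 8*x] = 2*x + 8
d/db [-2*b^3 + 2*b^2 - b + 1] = -6*b^2 + 4*b - 1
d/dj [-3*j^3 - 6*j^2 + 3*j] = -9*j^2 - 12*j + 3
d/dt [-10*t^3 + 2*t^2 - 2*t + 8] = -30*t^2 + 4*t - 2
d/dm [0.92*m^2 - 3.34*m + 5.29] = 1.84*m - 3.34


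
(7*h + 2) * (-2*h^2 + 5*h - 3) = -14*h^3 + 31*h^2 - 11*h - 6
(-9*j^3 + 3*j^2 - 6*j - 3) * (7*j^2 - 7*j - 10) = -63*j^5 + 84*j^4 + 27*j^3 - 9*j^2 + 81*j + 30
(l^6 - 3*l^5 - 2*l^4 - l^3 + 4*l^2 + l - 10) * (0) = 0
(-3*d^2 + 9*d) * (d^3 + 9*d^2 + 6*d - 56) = -3*d^5 - 18*d^4 + 63*d^3 + 222*d^2 - 504*d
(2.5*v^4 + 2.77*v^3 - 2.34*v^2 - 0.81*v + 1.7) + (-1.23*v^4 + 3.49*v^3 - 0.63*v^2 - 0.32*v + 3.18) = 1.27*v^4 + 6.26*v^3 - 2.97*v^2 - 1.13*v + 4.88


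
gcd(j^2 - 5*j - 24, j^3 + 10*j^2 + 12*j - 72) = 1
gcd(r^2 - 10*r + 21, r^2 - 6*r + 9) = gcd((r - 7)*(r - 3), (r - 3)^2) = r - 3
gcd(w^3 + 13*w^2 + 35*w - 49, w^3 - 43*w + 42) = w^2 + 6*w - 7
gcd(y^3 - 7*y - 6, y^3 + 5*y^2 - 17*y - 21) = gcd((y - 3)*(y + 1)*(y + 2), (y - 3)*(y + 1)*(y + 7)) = y^2 - 2*y - 3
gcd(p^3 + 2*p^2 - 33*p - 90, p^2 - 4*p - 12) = p - 6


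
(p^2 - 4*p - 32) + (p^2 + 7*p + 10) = 2*p^2 + 3*p - 22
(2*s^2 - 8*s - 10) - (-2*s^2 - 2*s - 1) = 4*s^2 - 6*s - 9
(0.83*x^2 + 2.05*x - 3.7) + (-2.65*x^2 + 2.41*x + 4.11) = -1.82*x^2 + 4.46*x + 0.41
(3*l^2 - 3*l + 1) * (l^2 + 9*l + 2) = 3*l^4 + 24*l^3 - 20*l^2 + 3*l + 2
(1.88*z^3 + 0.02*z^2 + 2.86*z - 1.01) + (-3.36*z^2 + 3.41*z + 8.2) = 1.88*z^3 - 3.34*z^2 + 6.27*z + 7.19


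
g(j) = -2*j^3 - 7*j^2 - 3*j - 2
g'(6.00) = -303.00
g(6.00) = -704.00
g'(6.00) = -303.00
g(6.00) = -704.00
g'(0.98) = -22.48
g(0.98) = -13.55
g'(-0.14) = -1.16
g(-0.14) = -1.71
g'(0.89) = -20.21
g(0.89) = -11.62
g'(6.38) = -336.55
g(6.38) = -825.46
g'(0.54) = -12.31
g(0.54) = -5.98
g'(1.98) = -54.24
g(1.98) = -50.91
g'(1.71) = -44.48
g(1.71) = -37.60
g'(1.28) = -30.75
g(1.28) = -21.50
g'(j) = -6*j^2 - 14*j - 3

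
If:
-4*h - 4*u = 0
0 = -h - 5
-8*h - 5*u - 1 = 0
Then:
No Solution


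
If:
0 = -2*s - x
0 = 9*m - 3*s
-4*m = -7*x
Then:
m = 0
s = 0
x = 0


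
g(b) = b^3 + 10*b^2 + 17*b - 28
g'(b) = 3*b^2 + 20*b + 17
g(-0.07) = -29.14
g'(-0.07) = 15.61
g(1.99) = 53.31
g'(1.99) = 68.68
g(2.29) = 75.38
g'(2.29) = 78.53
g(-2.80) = -19.15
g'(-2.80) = -15.48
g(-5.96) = 14.19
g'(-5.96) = 4.36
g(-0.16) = -30.47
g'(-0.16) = 13.88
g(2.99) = 138.96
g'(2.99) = 103.62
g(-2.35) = -25.70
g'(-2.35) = -13.43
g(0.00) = -28.00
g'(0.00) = 17.00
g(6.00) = 650.00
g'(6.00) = 245.00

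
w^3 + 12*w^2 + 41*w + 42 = (w + 2)*(w + 3)*(w + 7)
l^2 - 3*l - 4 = (l - 4)*(l + 1)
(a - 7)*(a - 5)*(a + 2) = a^3 - 10*a^2 + 11*a + 70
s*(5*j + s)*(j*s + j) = 5*j^2*s^2 + 5*j^2*s + j*s^3 + j*s^2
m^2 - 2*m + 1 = (m - 1)^2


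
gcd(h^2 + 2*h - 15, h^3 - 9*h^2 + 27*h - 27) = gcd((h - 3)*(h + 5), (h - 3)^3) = h - 3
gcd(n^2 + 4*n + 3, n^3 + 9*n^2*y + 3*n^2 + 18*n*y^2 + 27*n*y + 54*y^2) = n + 3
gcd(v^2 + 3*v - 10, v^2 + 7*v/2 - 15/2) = v + 5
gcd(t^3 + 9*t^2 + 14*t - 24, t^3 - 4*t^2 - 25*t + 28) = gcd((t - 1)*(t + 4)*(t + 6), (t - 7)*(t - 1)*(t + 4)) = t^2 + 3*t - 4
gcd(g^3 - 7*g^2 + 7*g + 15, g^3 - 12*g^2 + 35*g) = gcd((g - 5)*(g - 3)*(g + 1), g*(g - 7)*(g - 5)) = g - 5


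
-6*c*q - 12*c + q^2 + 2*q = (-6*c + q)*(q + 2)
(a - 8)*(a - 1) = a^2 - 9*a + 8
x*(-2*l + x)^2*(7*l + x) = 28*l^3*x - 24*l^2*x^2 + 3*l*x^3 + x^4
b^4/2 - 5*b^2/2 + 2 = (b/2 + 1)*(b - 2)*(b - 1)*(b + 1)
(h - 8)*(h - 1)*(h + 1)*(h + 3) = h^4 - 5*h^3 - 25*h^2 + 5*h + 24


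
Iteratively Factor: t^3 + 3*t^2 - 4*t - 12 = (t + 2)*(t^2 + t - 6) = (t + 2)*(t + 3)*(t - 2)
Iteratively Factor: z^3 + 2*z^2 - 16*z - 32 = (z - 4)*(z^2 + 6*z + 8) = (z - 4)*(z + 4)*(z + 2)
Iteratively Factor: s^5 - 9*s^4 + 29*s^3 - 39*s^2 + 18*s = (s)*(s^4 - 9*s^3 + 29*s^2 - 39*s + 18) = s*(s - 3)*(s^3 - 6*s^2 + 11*s - 6) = s*(s - 3)*(s - 2)*(s^2 - 4*s + 3) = s*(s - 3)*(s - 2)*(s - 1)*(s - 3)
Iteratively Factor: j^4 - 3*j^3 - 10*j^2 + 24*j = (j + 3)*(j^3 - 6*j^2 + 8*j) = j*(j + 3)*(j^2 - 6*j + 8) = j*(j - 2)*(j + 3)*(j - 4)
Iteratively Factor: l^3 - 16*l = (l + 4)*(l^2 - 4*l) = (l - 4)*(l + 4)*(l)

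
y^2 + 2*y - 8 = (y - 2)*(y + 4)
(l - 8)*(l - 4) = l^2 - 12*l + 32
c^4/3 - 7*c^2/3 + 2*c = c*(c/3 + 1)*(c - 2)*(c - 1)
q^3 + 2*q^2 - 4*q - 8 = (q - 2)*(q + 2)^2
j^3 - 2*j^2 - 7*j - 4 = (j - 4)*(j + 1)^2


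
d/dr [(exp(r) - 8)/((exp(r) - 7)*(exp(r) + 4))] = (-exp(2*r) + 16*exp(r) - 52)*exp(r)/(exp(4*r) - 6*exp(3*r) - 47*exp(2*r) + 168*exp(r) + 784)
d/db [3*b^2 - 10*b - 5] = 6*b - 10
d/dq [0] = 0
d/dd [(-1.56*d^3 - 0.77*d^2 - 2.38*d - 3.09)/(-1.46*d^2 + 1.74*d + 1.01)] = (2.2776*d^4 - 5.4288*d^3 - 9.5414*d^2 - 10.5782*d + 2.9728)/(2.1316*d^4 - 5.0808*d^3 + 0.0784000000000002*d^2 + 3.5148*d + 1.0201)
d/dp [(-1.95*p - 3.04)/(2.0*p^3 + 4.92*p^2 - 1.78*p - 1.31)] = (7.8*p^3 + 27.834*p^2 + 29.9136*p - 2.8567)/(4.0*p^6 + 19.68*p^5 + 17.0864*p^4 - 22.7552*p^3 - 9.722*p^2 + 4.6636*p + 1.7161)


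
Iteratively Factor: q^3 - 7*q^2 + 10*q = (q)*(q^2 - 7*q + 10) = q*(q - 2)*(q - 5)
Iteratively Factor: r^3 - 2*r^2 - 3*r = (r - 3)*(r^2 + r) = (r - 3)*(r + 1)*(r)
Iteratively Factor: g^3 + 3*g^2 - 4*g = (g - 1)*(g^2 + 4*g) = g*(g - 1)*(g + 4)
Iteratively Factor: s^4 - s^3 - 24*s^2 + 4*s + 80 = (s + 4)*(s^3 - 5*s^2 - 4*s + 20) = (s - 2)*(s + 4)*(s^2 - 3*s - 10) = (s - 2)*(s + 2)*(s + 4)*(s - 5)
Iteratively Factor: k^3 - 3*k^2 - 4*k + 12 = (k + 2)*(k^2 - 5*k + 6) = (k - 3)*(k + 2)*(k - 2)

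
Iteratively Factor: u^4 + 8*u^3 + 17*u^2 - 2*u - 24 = (u - 1)*(u^3 + 9*u^2 + 26*u + 24) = (u - 1)*(u + 2)*(u^2 + 7*u + 12) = (u - 1)*(u + 2)*(u + 4)*(u + 3)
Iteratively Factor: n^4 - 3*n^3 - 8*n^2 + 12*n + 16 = (n - 2)*(n^3 - n^2 - 10*n - 8) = (n - 4)*(n - 2)*(n^2 + 3*n + 2) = (n - 4)*(n - 2)*(n + 1)*(n + 2)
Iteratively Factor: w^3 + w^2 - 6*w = (w - 2)*(w^2 + 3*w) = w*(w - 2)*(w + 3)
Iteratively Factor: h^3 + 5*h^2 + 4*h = (h)*(h^2 + 5*h + 4) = h*(h + 4)*(h + 1)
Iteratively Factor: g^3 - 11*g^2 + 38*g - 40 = (g - 4)*(g^2 - 7*g + 10) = (g - 5)*(g - 4)*(g - 2)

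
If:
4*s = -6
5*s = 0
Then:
No Solution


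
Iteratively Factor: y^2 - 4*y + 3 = (y - 3)*(y - 1)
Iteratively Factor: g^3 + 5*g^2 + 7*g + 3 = (g + 1)*(g^2 + 4*g + 3) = (g + 1)*(g + 3)*(g + 1)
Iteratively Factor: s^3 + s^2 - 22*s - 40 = (s + 2)*(s^2 - s - 20) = (s + 2)*(s + 4)*(s - 5)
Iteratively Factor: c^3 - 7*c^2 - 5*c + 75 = (c - 5)*(c^2 - 2*c - 15) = (c - 5)^2*(c + 3)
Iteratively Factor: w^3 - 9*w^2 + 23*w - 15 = (w - 5)*(w^2 - 4*w + 3) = (w - 5)*(w - 3)*(w - 1)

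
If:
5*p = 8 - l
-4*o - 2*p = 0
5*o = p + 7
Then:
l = 18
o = 1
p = -2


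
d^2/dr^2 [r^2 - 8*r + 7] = 2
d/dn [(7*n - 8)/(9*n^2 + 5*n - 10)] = 3*(-21*n^2 + 48*n - 10)/(81*n^4 + 90*n^3 - 155*n^2 - 100*n + 100)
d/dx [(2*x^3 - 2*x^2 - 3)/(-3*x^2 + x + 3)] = (-6*x^4 + 4*x^3 + 16*x^2 - 30*x + 3)/(9*x^4 - 6*x^3 - 17*x^2 + 6*x + 9)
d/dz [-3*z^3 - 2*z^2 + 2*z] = -9*z^2 - 4*z + 2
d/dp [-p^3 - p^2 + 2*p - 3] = -3*p^2 - 2*p + 2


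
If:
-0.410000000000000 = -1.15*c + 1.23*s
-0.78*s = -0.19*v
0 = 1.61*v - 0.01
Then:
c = 0.36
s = 0.00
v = 0.01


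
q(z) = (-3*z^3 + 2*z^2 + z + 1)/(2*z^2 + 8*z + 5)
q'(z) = (-4*z - 8)*(-3*z^3 + 2*z^2 + z + 1)/(2*z^2 + 8*z + 5)^2 + (-9*z^2 + 4*z + 1)/(2*z^2 + 8*z + 5)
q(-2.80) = -46.36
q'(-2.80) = 133.20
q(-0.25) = 0.30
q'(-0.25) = -0.84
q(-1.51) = -5.71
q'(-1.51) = 5.71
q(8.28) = -7.47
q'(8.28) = -1.32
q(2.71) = -1.00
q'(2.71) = -0.86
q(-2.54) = -25.04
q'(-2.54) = 50.20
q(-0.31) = 0.36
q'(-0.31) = -1.30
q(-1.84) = -8.35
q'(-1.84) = 10.68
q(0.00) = 0.20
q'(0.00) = -0.12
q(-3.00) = -97.00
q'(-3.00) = 480.00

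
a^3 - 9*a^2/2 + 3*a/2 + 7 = (a - 7/2)*(a - 2)*(a + 1)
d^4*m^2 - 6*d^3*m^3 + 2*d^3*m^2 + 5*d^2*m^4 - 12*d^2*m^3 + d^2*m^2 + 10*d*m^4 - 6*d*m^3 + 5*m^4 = (d - 5*m)*(d - m)*(d*m + m)^2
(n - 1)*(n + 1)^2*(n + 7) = n^4 + 8*n^3 + 6*n^2 - 8*n - 7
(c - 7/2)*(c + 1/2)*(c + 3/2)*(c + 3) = c^4 + 3*c^3/2 - 43*c^2/4 - 171*c/8 - 63/8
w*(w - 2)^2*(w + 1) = w^4 - 3*w^3 + 4*w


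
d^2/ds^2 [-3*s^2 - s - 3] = -6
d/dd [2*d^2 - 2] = 4*d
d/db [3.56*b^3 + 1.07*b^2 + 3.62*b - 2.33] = 10.68*b^2 + 2.14*b + 3.62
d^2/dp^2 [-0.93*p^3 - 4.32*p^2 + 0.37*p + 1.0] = -5.58*p - 8.64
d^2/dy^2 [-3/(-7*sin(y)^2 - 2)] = 42*(-14*sin(y)^4 + 25*sin(y)^2 - 2)/(7*sin(y)^2 + 2)^3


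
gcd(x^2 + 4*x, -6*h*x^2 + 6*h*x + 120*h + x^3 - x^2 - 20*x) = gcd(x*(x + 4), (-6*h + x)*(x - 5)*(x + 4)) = x + 4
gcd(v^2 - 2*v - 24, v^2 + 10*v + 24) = v + 4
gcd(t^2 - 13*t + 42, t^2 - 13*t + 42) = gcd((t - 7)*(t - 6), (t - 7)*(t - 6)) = t^2 - 13*t + 42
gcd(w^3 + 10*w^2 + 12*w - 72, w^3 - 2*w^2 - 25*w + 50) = w - 2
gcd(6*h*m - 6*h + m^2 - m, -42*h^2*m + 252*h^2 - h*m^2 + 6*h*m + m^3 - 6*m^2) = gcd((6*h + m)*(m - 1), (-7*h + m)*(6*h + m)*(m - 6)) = 6*h + m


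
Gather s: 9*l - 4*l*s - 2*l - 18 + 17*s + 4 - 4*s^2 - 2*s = 7*l - 4*s^2 + s*(15 - 4*l) - 14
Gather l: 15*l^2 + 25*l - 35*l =15*l^2 - 10*l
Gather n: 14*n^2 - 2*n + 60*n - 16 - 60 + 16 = 14*n^2 + 58*n - 60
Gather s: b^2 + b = b^2 + b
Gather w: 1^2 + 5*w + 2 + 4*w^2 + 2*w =4*w^2 + 7*w + 3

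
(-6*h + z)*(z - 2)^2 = -6*h*z^2 + 24*h*z - 24*h + z^3 - 4*z^2 + 4*z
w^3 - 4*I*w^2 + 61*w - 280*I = (w - 7*I)*(w - 5*I)*(w + 8*I)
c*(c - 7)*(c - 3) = c^3 - 10*c^2 + 21*c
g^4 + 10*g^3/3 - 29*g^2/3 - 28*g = g*(g - 3)*(g + 7/3)*(g + 4)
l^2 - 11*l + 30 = (l - 6)*(l - 5)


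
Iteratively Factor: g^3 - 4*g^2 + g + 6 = (g + 1)*(g^2 - 5*g + 6) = (g - 2)*(g + 1)*(g - 3)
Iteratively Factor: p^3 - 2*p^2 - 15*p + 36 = (p - 3)*(p^2 + p - 12) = (p - 3)^2*(p + 4)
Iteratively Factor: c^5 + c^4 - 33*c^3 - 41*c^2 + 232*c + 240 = (c + 1)*(c^4 - 33*c^2 - 8*c + 240) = (c - 3)*(c + 1)*(c^3 + 3*c^2 - 24*c - 80) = (c - 3)*(c + 1)*(c + 4)*(c^2 - c - 20) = (c - 5)*(c - 3)*(c + 1)*(c + 4)*(c + 4)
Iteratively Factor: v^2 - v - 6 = (v + 2)*(v - 3)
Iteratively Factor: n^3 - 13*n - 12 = (n + 1)*(n^2 - n - 12) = (n + 1)*(n + 3)*(n - 4)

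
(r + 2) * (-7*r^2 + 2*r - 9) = -7*r^3 - 12*r^2 - 5*r - 18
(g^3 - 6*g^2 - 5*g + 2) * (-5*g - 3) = -5*g^4 + 27*g^3 + 43*g^2 + 5*g - 6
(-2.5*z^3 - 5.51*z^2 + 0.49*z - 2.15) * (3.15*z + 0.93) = -7.875*z^4 - 19.6815*z^3 - 3.5808*z^2 - 6.3168*z - 1.9995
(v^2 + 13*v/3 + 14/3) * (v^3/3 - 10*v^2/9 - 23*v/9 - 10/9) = v^5/3 + v^4/3 - 157*v^3/27 - 469*v^2/27 - 452*v/27 - 140/27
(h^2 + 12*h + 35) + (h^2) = 2*h^2 + 12*h + 35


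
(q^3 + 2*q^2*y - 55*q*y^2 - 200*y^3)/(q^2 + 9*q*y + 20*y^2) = (q^2 - 3*q*y - 40*y^2)/(q + 4*y)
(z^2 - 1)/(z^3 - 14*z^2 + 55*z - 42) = (z + 1)/(z^2 - 13*z + 42)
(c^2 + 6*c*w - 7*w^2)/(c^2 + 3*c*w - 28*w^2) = (-c + w)/(-c + 4*w)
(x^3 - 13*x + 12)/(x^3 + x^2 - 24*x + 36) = (x^2 + 3*x - 4)/(x^2 + 4*x - 12)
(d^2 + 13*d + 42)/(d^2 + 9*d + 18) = (d + 7)/(d + 3)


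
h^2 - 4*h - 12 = (h - 6)*(h + 2)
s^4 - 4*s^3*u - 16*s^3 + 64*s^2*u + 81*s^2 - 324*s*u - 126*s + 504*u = (s - 7)*(s - 6)*(s - 3)*(s - 4*u)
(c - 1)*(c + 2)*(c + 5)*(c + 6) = c^4 + 12*c^3 + 39*c^2 + 8*c - 60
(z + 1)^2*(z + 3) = z^3 + 5*z^2 + 7*z + 3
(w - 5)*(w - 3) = w^2 - 8*w + 15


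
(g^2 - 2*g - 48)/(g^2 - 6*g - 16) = (g + 6)/(g + 2)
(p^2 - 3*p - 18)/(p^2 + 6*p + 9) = (p - 6)/(p + 3)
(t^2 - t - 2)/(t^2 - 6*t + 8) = (t + 1)/(t - 4)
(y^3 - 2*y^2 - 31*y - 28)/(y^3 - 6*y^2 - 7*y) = (y + 4)/y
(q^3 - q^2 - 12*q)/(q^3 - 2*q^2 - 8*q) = (q + 3)/(q + 2)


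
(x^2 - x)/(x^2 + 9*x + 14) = x*(x - 1)/(x^2 + 9*x + 14)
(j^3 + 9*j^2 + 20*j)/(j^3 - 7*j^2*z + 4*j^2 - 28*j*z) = (-j - 5)/(-j + 7*z)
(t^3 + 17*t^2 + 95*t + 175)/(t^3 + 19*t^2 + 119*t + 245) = (t + 5)/(t + 7)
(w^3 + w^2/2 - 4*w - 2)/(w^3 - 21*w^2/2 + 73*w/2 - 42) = (2*w^3 + w^2 - 8*w - 4)/(2*w^3 - 21*w^2 + 73*w - 84)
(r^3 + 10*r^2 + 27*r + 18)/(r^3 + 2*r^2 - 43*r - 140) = (r^3 + 10*r^2 + 27*r + 18)/(r^3 + 2*r^2 - 43*r - 140)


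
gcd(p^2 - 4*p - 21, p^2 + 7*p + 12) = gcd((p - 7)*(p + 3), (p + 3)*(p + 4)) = p + 3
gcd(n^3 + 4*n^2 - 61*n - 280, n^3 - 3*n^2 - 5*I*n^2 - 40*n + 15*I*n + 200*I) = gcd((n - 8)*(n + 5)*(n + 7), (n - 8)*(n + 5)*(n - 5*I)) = n^2 - 3*n - 40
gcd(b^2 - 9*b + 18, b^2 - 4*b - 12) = b - 6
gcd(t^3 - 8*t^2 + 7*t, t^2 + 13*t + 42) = 1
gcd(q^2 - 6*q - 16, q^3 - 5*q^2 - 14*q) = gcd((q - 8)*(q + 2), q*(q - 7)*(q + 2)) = q + 2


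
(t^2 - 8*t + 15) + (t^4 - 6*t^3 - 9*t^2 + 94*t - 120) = t^4 - 6*t^3 - 8*t^2 + 86*t - 105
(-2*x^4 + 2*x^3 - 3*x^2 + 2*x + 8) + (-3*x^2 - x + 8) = -2*x^4 + 2*x^3 - 6*x^2 + x + 16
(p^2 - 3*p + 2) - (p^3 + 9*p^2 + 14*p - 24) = -p^3 - 8*p^2 - 17*p + 26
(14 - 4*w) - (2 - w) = 12 - 3*w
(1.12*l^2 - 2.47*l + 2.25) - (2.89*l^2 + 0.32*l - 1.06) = -1.77*l^2 - 2.79*l + 3.31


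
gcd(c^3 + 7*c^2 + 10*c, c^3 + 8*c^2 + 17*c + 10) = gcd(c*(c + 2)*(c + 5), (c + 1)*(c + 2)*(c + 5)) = c^2 + 7*c + 10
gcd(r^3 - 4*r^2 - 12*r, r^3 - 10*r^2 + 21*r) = r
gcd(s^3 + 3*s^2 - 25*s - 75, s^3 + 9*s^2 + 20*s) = s + 5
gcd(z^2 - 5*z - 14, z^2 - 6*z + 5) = 1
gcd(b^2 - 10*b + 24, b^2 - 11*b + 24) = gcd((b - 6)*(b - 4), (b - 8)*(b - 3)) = 1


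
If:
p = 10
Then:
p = 10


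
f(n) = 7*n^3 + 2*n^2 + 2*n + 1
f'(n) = 21*n^2 + 4*n + 2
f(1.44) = 28.93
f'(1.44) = 51.31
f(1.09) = 14.62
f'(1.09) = 31.31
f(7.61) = 3217.02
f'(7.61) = 1248.59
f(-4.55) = -626.07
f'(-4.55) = 418.55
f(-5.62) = -1189.60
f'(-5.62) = 642.79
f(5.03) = 952.51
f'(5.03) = 553.44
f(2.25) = 95.36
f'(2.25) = 117.31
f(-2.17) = -65.45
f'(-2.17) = 92.21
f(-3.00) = -176.00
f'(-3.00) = 179.00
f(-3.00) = -176.00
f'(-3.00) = 179.00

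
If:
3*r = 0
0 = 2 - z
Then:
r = 0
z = 2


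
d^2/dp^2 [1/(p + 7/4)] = 128/(4*p + 7)^3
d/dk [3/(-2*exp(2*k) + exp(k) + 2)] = (12*exp(k) - 3)*exp(k)/(-2*exp(2*k) + exp(k) + 2)^2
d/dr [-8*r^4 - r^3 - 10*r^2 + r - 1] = -32*r^3 - 3*r^2 - 20*r + 1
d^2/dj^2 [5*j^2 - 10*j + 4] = 10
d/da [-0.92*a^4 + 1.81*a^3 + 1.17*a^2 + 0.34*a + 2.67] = -3.68*a^3 + 5.43*a^2 + 2.34*a + 0.34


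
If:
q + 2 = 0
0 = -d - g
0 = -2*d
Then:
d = 0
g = 0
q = -2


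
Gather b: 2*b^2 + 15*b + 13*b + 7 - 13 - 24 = 2*b^2 + 28*b - 30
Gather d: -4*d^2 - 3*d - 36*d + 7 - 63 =-4*d^2 - 39*d - 56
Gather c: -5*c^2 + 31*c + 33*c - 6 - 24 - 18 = -5*c^2 + 64*c - 48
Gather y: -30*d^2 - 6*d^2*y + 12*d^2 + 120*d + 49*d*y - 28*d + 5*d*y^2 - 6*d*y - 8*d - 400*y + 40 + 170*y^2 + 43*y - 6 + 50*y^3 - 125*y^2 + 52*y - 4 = -18*d^2 + 84*d + 50*y^3 + y^2*(5*d + 45) + y*(-6*d^2 + 43*d - 305) + 30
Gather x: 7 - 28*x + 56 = 63 - 28*x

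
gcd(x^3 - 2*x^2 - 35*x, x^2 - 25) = x + 5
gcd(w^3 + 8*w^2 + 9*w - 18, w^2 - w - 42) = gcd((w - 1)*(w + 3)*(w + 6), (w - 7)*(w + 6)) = w + 6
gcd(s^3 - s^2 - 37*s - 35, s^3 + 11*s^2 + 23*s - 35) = s + 5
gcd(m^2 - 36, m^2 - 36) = m^2 - 36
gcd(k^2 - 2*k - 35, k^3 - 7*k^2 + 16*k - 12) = 1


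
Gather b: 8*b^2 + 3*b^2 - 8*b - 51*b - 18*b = 11*b^2 - 77*b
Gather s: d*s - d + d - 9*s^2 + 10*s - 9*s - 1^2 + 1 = -9*s^2 + s*(d + 1)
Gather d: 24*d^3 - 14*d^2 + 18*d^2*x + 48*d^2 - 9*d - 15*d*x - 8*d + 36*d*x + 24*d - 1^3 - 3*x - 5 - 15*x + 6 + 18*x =24*d^3 + d^2*(18*x + 34) + d*(21*x + 7)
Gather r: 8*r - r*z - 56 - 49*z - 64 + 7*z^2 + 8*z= r*(8 - z) + 7*z^2 - 41*z - 120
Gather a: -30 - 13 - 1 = -44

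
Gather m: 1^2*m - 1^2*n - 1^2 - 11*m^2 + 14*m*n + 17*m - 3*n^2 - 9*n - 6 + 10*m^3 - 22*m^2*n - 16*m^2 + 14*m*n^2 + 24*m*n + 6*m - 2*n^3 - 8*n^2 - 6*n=10*m^3 + m^2*(-22*n - 27) + m*(14*n^2 + 38*n + 24) - 2*n^3 - 11*n^2 - 16*n - 7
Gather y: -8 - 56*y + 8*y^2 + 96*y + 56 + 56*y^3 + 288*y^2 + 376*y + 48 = 56*y^3 + 296*y^2 + 416*y + 96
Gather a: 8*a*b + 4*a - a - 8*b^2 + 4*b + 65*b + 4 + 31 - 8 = a*(8*b + 3) - 8*b^2 + 69*b + 27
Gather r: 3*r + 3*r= 6*r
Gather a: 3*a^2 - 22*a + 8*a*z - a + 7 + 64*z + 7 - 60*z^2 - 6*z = 3*a^2 + a*(8*z - 23) - 60*z^2 + 58*z + 14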